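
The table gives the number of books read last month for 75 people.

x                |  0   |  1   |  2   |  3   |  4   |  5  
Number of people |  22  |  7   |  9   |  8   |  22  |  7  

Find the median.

Cumulative frequencies: 22, 29, 38, 46, 68, 75
n = 75, so the median is the value in position (n+1)/2 = 38.
Position 38 falls at value 2.

2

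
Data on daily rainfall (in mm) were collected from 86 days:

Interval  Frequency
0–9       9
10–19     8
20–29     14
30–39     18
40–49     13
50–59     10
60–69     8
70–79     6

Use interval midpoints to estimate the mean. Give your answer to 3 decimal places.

Midpoints: 4.5, 14.5, 24.5, 34.5, 44.5, 54.5, 64.5, 74.5
Σfm = 9×4.5 + 8×14.5 + 14×24.5 + 18×34.5 + 13×44.5 + 10×54.5 + 8×64.5 + 6×74.5 = 3207
n = Σf = 86
Mean = 3207 / 86 = 37.2907

37.291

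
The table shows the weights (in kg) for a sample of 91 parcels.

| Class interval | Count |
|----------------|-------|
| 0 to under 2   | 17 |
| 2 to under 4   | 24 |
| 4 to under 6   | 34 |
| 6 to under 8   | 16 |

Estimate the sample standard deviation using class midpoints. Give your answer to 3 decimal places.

1.985

Midpoints: 1, 3, 5, 7
n = 91, Σfm = 371, mean = 4.0769
Σfm² = 1867
Σf(m − x̄)² = Σfm² − (Σfm)²/n = 1867 − 371²/91 = 354.4615
Sample variance = 354.4615 / 90 = 3.9385
Standard deviation = √3.9385 = 1.9846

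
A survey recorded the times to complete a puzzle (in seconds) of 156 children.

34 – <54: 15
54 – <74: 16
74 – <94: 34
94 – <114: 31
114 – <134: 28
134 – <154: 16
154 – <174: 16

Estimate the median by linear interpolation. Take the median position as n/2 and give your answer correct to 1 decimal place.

Cumulative frequencies: 15, 31, 65, 96, 124, 140, 156
n = 156; position = n/2 = 78.
This falls in the class 94 – <114: L = 94, F = 65, f = 31, h = 20.
Median ≈ 94 + ((78 − 65) / 31) × 20 = 102.3871

102.4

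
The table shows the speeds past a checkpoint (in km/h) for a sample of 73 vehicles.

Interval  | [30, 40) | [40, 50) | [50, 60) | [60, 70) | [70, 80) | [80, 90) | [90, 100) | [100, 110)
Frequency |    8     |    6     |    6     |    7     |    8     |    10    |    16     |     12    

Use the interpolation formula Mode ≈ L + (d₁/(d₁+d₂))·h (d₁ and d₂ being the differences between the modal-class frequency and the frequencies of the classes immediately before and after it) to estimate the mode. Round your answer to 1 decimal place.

Modal class: [90, 100) (highest frequency 16).
d₁ = 16 − 10 = 6, d₂ = 16 − 12 = 4
Mode ≈ 90 + (6/(6+4)) × 10 = 90 + 6.0000 = 96.0000

96.0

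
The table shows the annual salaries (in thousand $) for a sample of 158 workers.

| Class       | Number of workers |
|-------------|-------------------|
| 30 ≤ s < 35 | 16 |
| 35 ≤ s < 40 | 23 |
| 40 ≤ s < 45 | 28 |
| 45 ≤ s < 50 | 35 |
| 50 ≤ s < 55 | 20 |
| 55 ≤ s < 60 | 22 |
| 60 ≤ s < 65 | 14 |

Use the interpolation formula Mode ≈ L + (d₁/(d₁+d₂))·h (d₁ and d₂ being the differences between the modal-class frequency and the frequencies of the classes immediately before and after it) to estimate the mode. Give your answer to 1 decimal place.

46.6

Modal class: 45 ≤ s < 50 (highest frequency 35).
d₁ = 35 − 28 = 7, d₂ = 35 − 20 = 15
Mode ≈ 45 + (7/(7+15)) × 5 = 45 + 1.5909 = 46.5909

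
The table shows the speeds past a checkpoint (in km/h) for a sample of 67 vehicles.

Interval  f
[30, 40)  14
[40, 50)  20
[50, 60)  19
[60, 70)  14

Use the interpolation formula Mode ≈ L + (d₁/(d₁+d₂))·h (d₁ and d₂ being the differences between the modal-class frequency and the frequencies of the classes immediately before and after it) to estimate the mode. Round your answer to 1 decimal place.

Modal class: [40, 50) (highest frequency 20).
d₁ = 20 − 14 = 6, d₂ = 20 − 19 = 1
Mode ≈ 40 + (6/(6+1)) × 10 = 40 + 8.5714 = 48.5714

48.6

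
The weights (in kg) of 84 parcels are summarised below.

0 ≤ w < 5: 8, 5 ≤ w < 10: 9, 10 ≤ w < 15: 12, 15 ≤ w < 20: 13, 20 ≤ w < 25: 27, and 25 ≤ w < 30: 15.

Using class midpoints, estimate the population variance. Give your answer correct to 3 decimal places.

61.575

Midpoints: 2.5, 7.5, 12.5, 17.5, 22.5, 27.5
n = 84, Σfm = 1485, mean = 17.6786
Σfm² = 31425
Σf(m − x̄)² = Σfm² − (Σfm)²/n = 31425 − 1485²/84 = 5172.3214
Population variance = 5172.3214 / 84 = 61.5753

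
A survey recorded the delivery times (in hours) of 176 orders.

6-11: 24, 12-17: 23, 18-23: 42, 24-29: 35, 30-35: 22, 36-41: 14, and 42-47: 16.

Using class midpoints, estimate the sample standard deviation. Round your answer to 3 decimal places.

Midpoints: 8.5, 14.5, 20.5, 26.5, 32.5, 38.5, 44.5
n = 176, Σfm = 4292, mean = 24.3864
Σfm² = 124472
Σf(m − x̄)² = Σfm² − (Σfm)²/n = 124472 − 4292²/176 = 19805.7273
Sample variance = 19805.7273 / 175 = 113.1756
Standard deviation = √113.1756 = 10.6384

10.638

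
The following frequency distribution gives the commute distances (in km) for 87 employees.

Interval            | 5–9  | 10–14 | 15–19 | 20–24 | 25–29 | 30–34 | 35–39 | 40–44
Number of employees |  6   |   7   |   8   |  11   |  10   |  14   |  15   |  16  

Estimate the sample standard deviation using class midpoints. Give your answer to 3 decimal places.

10.989

Midpoints: 7, 12, 17, 22, 27, 32, 37, 42
n = 87, Σfm = 2449, mean = 28.1494
Σfm² = 79323
Σf(m − x̄)² = Σfm² − (Σfm)²/n = 79323 − 2449²/87 = 10385.0575
Sample variance = 10385.0575 / 86 = 120.7565
Standard deviation = √120.7565 = 10.9889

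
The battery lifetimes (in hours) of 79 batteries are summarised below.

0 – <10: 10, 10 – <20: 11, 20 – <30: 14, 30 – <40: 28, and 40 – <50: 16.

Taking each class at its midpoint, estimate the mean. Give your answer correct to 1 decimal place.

Midpoints: 5, 15, 25, 35, 45
Σfm = 10×5 + 11×15 + 14×25 + 28×35 + 16×45 = 2265
n = Σf = 79
Mean = 2265 / 79 = 28.6709

28.7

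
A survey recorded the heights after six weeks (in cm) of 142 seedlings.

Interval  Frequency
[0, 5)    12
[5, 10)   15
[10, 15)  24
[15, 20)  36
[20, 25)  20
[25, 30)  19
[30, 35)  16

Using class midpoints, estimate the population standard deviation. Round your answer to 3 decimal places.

8.703

Midpoints: 2.5, 7.5, 12.5, 17.5, 22.5, 27.5, 32.5
n = 142, Σfm = 2565, mean = 18.0634
Σfm² = 57087.5
Σf(m − x̄)² = Σfm² − (Σfm)²/n = 57087.5 − 2565²/142 = 10754.9296
Population variance = 10754.9296 / 142 = 75.7389
Standard deviation = √75.7389 = 8.7028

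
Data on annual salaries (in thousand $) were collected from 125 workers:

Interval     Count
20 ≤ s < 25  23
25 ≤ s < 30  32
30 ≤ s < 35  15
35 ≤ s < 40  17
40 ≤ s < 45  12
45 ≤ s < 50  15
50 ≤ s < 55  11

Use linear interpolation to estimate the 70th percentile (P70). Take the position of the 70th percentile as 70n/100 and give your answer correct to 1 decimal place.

40.2

Cumulative frequencies: 23, 55, 70, 87, 99, 114, 125
n = 125; position = 70n/100 = 87.5.
This falls in the class 40 ≤ s < 45: L = 40, F = 87, f = 12, h = 5.
70th percentile ≈ 40 + ((87.5 − 87) / 12) × 5 = 40.2083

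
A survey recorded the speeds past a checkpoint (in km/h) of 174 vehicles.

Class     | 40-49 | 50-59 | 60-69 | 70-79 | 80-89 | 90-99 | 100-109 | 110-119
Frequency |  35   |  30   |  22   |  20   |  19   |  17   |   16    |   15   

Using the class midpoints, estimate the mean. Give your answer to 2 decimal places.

73.01

Midpoints: 44.5, 54.5, 64.5, 74.5, 84.5, 94.5, 104.5, 114.5
Σfm = 35×44.5 + 30×54.5 + 22×64.5 + 20×74.5 + 19×84.5 + 17×94.5 + 16×104.5 + 15×114.5 = 12703
n = Σf = 174
Mean = 12703 / 174 = 73.0057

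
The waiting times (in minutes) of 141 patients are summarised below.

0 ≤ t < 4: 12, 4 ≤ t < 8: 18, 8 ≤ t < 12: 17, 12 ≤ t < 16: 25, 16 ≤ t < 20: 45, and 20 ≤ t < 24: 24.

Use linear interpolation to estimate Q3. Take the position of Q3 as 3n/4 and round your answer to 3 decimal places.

Cumulative frequencies: 12, 30, 47, 72, 117, 141
n = 141; position = 3n/4 = 105.75.
This falls in the class 16 ≤ t < 20: L = 16, F = 72, f = 45, h = 4.
Upper quartile ≈ 16 + ((105.75 − 72) / 45) × 4 = 19.0000

19.000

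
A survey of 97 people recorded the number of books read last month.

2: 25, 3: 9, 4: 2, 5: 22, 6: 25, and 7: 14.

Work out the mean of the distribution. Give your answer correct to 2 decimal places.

4.57

Values: 2, 3, 4, 5, 6, 7
Σfx = 25×2 + 9×3 + 2×4 + 22×5 + 25×6 + 14×7 = 443
n = Σf = 97
Mean = 443 / 97 = 4.5670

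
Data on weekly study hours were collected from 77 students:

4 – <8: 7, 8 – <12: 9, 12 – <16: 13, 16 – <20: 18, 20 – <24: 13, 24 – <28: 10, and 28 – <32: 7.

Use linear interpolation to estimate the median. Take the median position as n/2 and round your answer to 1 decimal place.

Cumulative frequencies: 7, 16, 29, 47, 60, 70, 77
n = 77; position = n/2 = 38.5.
This falls in the class 16 – <20: L = 16, F = 29, f = 18, h = 4.
Median ≈ 16 + ((38.5 − 29) / 18) × 4 = 18.1111

18.1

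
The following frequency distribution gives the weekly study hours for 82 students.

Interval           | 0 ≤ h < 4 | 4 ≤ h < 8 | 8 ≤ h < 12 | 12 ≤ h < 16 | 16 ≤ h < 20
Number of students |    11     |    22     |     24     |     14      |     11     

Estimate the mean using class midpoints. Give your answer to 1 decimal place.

9.6

Midpoints: 2, 6, 10, 14, 18
Σfm = 11×2 + 22×6 + 24×10 + 14×14 + 11×18 = 788
n = Σf = 82
Mean = 788 / 82 = 9.6098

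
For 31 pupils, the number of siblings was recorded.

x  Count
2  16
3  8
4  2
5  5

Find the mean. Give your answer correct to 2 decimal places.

Values: 2, 3, 4, 5
Σfx = 16×2 + 8×3 + 2×4 + 5×5 = 89
n = Σf = 31
Mean = 89 / 31 = 2.8710

2.87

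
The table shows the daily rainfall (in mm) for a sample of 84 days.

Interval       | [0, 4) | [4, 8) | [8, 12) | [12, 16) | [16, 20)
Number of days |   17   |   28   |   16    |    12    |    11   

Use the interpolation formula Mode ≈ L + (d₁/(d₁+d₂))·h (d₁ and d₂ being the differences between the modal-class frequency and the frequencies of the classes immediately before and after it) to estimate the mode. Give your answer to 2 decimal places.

5.91

Modal class: [4, 8) (highest frequency 28).
d₁ = 28 − 17 = 11, d₂ = 28 − 16 = 12
Mode ≈ 4 + (11/(11+12)) × 4 = 4 + 1.9130 = 5.9130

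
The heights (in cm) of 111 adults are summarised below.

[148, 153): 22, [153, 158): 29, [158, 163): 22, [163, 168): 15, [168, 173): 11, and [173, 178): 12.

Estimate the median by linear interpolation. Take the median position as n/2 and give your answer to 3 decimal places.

159.023

Cumulative frequencies: 22, 51, 73, 88, 99, 111
n = 111; position = n/2 = 55.5.
This falls in the class [158, 163): L = 158, F = 51, f = 22, h = 5.
Median ≈ 158 + ((55.5 − 51) / 22) × 5 = 159.0227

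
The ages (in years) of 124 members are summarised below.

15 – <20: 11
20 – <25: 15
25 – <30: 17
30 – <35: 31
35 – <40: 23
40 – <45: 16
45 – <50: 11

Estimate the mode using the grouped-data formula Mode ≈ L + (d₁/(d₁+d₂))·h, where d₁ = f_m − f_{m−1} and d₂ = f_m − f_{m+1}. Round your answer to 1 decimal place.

Modal class: 30 – <35 (highest frequency 31).
d₁ = 31 − 17 = 14, d₂ = 31 − 23 = 8
Mode ≈ 30 + (14/(14+8)) × 5 = 30 + 3.1818 = 33.1818

33.2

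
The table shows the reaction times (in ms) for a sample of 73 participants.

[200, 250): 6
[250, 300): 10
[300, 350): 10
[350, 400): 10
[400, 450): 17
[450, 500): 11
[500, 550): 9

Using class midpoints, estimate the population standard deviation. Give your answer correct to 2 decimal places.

90.95

Midpoints: 225, 275, 325, 375, 425, 475, 525
n = 73, Σfm = 28275, mean = 387.3288
Σfm² = 11555625
Σf(m − x̄)² = Σfm² − (Σfm)²/n = 11555625 − 28275²/73 = 603904.1096
Population variance = 603904.1096 / 73 = 8272.6590
Standard deviation = √8272.6590 = 90.9542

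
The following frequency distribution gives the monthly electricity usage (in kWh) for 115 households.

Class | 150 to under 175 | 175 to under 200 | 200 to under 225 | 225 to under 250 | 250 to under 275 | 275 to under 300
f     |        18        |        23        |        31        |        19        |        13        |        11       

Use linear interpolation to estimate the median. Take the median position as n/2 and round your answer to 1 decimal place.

213.3

Cumulative frequencies: 18, 41, 72, 91, 104, 115
n = 115; position = n/2 = 57.5.
This falls in the class 200 to under 225: L = 200, F = 41, f = 31, h = 25.
Median ≈ 200 + ((57.5 − 41) / 31) × 25 = 213.3065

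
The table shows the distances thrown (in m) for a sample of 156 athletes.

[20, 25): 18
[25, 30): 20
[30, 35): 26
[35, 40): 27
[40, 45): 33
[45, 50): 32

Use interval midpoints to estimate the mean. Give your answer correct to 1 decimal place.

36.8

Midpoints: 22.5, 27.5, 32.5, 37.5, 42.5, 47.5
Σfm = 18×22.5 + 20×27.5 + 26×32.5 + 27×37.5 + 33×42.5 + 32×47.5 = 5735
n = Σf = 156
Mean = 5735 / 156 = 36.7628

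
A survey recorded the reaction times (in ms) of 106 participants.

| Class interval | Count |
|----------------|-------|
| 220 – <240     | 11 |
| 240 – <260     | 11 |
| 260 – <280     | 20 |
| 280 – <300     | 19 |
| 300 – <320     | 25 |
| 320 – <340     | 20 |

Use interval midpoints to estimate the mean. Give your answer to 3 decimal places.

288.113

Midpoints: 230, 250, 270, 290, 310, 330
Σfm = 11×230 + 11×250 + 20×270 + 19×290 + 25×310 + 20×330 = 30540
n = Σf = 106
Mean = 30540 / 106 = 288.1132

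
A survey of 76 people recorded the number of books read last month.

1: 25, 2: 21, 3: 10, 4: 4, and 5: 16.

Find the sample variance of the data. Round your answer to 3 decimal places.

2.305

Values: 1, 2, 3, 4, 5
n = 76, Σfx = 193, mean = 2.5395
Σfx² = 663
Σf(x − x̄)² = Σfx² − (Σfx)²/n = 663 − 193²/76 = 172.8816
Sample variance = 172.8816 / 75 = 2.3051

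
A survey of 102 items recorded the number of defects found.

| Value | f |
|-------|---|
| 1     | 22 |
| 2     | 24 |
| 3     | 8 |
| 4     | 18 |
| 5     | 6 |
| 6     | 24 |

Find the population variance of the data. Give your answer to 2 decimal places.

Values: 1, 2, 3, 4, 5, 6
n = 102, Σfx = 340, mean = 3.3333
Σfx² = 1492
Σf(x − x̄)² = Σfx² − (Σfx)²/n = 1492 − 340²/102 = 358.6667
Population variance = 358.6667 / 102 = 3.5163

3.52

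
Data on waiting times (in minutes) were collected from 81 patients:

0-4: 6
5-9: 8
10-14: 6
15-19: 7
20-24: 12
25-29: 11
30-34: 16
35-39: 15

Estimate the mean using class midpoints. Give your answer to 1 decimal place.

23.3

Midpoints: 2, 7, 12, 17, 22, 27, 32, 37
Σfm = 6×2 + 8×7 + 6×12 + 7×17 + 12×22 + 11×27 + 16×32 + 15×37 = 1887
n = Σf = 81
Mean = 1887 / 81 = 23.2963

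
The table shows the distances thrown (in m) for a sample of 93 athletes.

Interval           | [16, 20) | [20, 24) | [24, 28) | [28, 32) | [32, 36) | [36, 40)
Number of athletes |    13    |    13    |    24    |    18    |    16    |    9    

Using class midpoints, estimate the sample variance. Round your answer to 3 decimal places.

36.952

Midpoints: 18, 22, 26, 30, 34, 38
n = 93, Σfm = 2570, mean = 27.6344
Σfm² = 74420
Σf(m − x̄)² = Σfm² − (Σfm)²/n = 74420 − 2570²/93 = 3399.5699
Sample variance = 3399.5699 / 92 = 36.9518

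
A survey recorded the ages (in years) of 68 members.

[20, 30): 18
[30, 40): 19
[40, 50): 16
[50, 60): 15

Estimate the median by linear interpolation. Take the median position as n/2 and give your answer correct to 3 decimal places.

Cumulative frequencies: 18, 37, 53, 68
n = 68; position = n/2 = 34.
This falls in the class [30, 40): L = 30, F = 18, f = 19, h = 10.
Median ≈ 30 + ((34 − 18) / 19) × 10 = 38.4211

38.421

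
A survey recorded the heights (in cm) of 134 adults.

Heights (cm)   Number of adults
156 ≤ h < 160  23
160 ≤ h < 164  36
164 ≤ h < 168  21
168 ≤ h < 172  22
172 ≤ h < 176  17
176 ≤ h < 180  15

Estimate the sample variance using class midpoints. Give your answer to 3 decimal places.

42.142

Midpoints: 158, 162, 166, 170, 174, 178
n = 134, Σfm = 22320, mean = 166.5672
Σfm² = 3723384
Σf(m − x̄)² = Σfm² − (Σfm)²/n = 3723384 − 22320²/134 = 5604.8955
Sample variance = 5604.8955 / 133 = 42.1421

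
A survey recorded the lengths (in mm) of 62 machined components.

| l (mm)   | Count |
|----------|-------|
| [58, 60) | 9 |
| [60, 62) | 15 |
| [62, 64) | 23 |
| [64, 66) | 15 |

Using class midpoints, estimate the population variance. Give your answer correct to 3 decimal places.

Midpoints: 59, 61, 63, 65
n = 62, Σfm = 3870, mean = 62.4194
Σfm² = 241806
Σf(m − x̄)² = Σfm² − (Σfm)²/n = 241806 − 3870²/62 = 243.0968
Population variance = 243.0968 / 62 = 3.9209

3.921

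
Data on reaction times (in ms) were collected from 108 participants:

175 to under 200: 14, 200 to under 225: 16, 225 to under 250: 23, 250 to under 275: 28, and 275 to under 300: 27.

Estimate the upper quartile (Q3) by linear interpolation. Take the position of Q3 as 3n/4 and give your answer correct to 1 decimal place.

275.0

Cumulative frequencies: 14, 30, 53, 81, 108
n = 108; position = 3n/4 = 81.
This falls in the class 250 to under 275: L = 250, F = 53, f = 28, h = 25.
Upper quartile ≈ 250 + ((81 − 53) / 28) × 25 = 275.0000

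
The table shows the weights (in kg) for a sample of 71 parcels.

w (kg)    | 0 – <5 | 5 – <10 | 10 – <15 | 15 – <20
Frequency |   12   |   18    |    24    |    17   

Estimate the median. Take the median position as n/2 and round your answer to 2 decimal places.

Cumulative frequencies: 12, 30, 54, 71
n = 71; position = n/2 = 35.5.
This falls in the class 10 – <15: L = 10, F = 30, f = 24, h = 5.
Median ≈ 10 + ((35.5 − 30) / 24) × 5 = 11.1458

11.15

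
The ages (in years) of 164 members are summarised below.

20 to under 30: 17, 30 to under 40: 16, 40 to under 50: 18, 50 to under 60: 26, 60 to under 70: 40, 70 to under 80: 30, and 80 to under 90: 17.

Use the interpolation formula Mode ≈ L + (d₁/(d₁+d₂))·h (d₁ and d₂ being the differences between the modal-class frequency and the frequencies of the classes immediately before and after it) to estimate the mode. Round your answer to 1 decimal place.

Modal class: 60 to under 70 (highest frequency 40).
d₁ = 40 − 26 = 14, d₂ = 40 − 30 = 10
Mode ≈ 60 + (14/(14+10)) × 10 = 60 + 5.8333 = 65.8333

65.8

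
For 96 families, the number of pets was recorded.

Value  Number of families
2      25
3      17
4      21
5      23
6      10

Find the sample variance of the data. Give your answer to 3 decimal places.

Values: 2, 3, 4, 5, 6
n = 96, Σfx = 360, mean = 3.7500
Σfx² = 1524
Σf(x − x̄)² = Σfx² − (Σfx)²/n = 1524 − 360²/96 = 174.0000
Sample variance = 174.0000 / 95 = 1.8316

1.832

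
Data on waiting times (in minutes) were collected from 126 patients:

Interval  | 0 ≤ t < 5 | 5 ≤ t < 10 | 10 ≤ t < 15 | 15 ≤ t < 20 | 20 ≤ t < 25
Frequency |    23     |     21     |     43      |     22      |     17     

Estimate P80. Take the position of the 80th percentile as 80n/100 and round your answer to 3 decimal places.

Cumulative frequencies: 23, 44, 87, 109, 126
n = 126; position = 80n/100 = 100.8.
This falls in the class 15 ≤ t < 20: L = 15, F = 87, f = 22, h = 5.
80th percentile ≈ 15 + ((100.8 − 87) / 22) × 5 = 18.1364

18.136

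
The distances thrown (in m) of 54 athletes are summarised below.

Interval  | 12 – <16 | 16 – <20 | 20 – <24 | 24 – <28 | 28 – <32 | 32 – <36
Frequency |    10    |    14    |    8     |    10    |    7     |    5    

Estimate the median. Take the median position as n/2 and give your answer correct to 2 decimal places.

21.50

Cumulative frequencies: 10, 24, 32, 42, 49, 54
n = 54; position = n/2 = 27.
This falls in the class 20 – <24: L = 20, F = 24, f = 8, h = 4.
Median ≈ 20 + ((27 − 24) / 8) × 4 = 21.5000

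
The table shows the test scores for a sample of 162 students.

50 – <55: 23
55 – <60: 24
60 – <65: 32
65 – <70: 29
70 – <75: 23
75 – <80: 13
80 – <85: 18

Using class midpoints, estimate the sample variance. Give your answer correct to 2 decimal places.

86.79

Midpoints: 52.5, 57.5, 62.5, 67.5, 72.5, 77.5, 82.5
n = 162, Σfm = 10705, mean = 66.0802
Σfm² = 721362.5
Σf(m − x̄)² = Σfm² − (Σfm)²/n = 721362.5 − 10705²/162 = 13973.4568
Sample variance = 13973.4568 / 161 = 86.7917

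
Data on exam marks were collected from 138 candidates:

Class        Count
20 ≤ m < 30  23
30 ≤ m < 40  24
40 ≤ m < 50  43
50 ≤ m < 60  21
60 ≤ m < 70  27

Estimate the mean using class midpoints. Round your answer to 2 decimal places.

45.36

Midpoints: 25, 35, 45, 55, 65
Σfm = 23×25 + 24×35 + 43×45 + 21×55 + 27×65 = 6260
n = Σf = 138
Mean = 6260 / 138 = 45.3623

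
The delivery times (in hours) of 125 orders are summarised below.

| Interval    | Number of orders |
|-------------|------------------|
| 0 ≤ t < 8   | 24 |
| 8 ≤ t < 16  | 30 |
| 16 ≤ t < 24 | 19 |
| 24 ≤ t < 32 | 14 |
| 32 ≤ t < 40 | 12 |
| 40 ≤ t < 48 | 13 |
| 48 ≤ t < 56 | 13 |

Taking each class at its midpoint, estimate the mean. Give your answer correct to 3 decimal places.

Midpoints: 4, 12, 20, 28, 36, 44, 52
Σfm = 24×4 + 30×12 + 19×20 + 14×28 + 12×36 + 13×44 + 13×52 = 2908
n = Σf = 125
Mean = 2908 / 125 = 23.2640

23.264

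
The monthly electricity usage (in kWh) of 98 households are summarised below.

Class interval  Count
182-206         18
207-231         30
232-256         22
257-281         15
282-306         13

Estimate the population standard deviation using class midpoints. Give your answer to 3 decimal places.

Midpoints: 194, 219, 244, 269, 294
n = 98, Σfm = 23287, mean = 237.6224
Σfm² = 5635153
Σf(m − x̄)² = Σfm² − (Σfm)²/n = 5635153 − 23287²/98 = 101639.0306
Population variance = 101639.0306 / 98 = 1037.1330
Standard deviation = √1037.1330 = 32.2045

32.205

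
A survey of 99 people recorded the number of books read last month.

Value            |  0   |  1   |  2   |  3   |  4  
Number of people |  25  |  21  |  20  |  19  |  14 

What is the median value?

Cumulative frequencies: 25, 46, 66, 85, 99
n = 99, so the median is the value in position (n+1)/2 = 50.
Position 50 falls at value 2.

2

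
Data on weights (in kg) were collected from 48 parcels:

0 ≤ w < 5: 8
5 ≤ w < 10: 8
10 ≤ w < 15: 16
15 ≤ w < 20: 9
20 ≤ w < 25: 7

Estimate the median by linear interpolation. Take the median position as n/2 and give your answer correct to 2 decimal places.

Cumulative frequencies: 8, 16, 32, 41, 48
n = 48; position = n/2 = 24.
This falls in the class 10 ≤ w < 15: L = 10, F = 16, f = 16, h = 5.
Median ≈ 10 + ((24 − 16) / 16) × 5 = 12.5000

12.50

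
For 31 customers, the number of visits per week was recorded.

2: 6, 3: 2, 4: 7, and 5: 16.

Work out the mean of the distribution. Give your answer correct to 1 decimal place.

Values: 2, 3, 4, 5
Σfx = 6×2 + 2×3 + 7×4 + 16×5 = 126
n = Σf = 31
Mean = 126 / 31 = 4.0645

4.1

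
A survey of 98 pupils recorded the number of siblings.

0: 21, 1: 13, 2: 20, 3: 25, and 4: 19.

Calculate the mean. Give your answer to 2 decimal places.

2.08

Values: 0, 1, 2, 3, 4
Σfx = 21×0 + 13×1 + 20×2 + 25×3 + 19×4 = 204
n = Σf = 98
Mean = 204 / 98 = 2.0816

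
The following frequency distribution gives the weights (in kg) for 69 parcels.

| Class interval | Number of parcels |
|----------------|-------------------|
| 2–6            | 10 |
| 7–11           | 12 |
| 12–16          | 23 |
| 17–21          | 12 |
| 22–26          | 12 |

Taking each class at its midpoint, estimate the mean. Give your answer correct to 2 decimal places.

14.29

Midpoints: 4, 9, 14, 19, 24
Σfm = 10×4 + 12×9 + 23×14 + 12×19 + 12×24 = 986
n = Σf = 69
Mean = 986 / 69 = 14.2899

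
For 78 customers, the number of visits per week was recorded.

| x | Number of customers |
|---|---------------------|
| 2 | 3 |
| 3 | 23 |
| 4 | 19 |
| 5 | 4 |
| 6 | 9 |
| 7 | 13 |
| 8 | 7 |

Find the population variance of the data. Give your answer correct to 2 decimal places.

Values: 2, 3, 4, 5, 6, 7, 8
n = 78, Σfx = 372, mean = 4.7692
Σfx² = 2032
Σf(x − x̄)² = Σfx² − (Σfx)²/n = 2032 − 372²/78 = 257.8462
Population variance = 257.8462 / 78 = 3.3057

3.31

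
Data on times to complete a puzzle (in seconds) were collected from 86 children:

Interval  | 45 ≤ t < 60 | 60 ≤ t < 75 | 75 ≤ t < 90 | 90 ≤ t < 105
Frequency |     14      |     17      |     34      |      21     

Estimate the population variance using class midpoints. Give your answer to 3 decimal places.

228.407

Midpoints: 52.5, 67.5, 82.5, 97.5
n = 86, Σfm = 6735, mean = 78.3140
Σfm² = 547087.5
Σf(m − x̄)² = Σfm² − (Σfm)²/n = 547087.5 − 6735²/86 = 19643.0233
Population variance = 19643.0233 / 86 = 228.4072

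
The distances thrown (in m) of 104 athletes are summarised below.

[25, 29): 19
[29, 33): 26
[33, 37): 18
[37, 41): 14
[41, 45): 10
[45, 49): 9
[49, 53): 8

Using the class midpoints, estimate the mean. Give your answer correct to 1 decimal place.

36.1

Midpoints: 27, 31, 35, 39, 43, 47, 51
Σfm = 19×27 + 26×31 + 18×35 + 14×39 + 10×43 + 9×47 + 8×51 = 3756
n = Σf = 104
Mean = 3756 / 104 = 36.1154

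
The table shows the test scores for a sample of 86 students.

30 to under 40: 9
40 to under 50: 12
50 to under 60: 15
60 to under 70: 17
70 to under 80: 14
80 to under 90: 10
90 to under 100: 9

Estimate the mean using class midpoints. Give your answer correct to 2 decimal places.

64.42

Midpoints: 35, 45, 55, 65, 75, 85, 95
Σfm = 9×35 + 12×45 + 15×55 + 17×65 + 14×75 + 10×85 + 9×95 = 5540
n = Σf = 86
Mean = 5540 / 86 = 64.4186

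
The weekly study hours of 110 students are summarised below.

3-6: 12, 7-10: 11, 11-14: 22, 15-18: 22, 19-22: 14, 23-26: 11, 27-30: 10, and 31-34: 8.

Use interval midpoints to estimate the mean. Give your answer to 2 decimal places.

17.15

Midpoints: 4.5, 8.5, 12.5, 16.5, 20.5, 24.5, 28.5, 32.5
Σfm = 12×4.5 + 11×8.5 + 22×12.5 + 22×16.5 + 14×20.5 + 11×24.5 + 10×28.5 + 8×32.5 = 1887
n = Σf = 110
Mean = 1887 / 110 = 17.1545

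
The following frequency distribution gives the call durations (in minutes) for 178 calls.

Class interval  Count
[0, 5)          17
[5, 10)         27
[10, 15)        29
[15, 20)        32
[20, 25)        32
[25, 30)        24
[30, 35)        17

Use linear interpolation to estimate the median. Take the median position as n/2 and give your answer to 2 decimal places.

Cumulative frequencies: 17, 44, 73, 105, 137, 161, 178
n = 178; position = n/2 = 89.
This falls in the class [15, 20): L = 15, F = 73, f = 32, h = 5.
Median ≈ 15 + ((89 − 73) / 32) × 5 = 17.5000

17.50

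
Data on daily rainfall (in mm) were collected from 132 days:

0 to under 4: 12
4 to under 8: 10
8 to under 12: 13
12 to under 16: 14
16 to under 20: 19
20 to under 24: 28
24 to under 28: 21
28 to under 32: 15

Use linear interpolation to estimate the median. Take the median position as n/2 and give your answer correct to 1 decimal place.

Cumulative frequencies: 12, 22, 35, 49, 68, 96, 117, 132
n = 132; position = n/2 = 66.
This falls in the class 16 to under 20: L = 16, F = 49, f = 19, h = 4.
Median ≈ 16 + ((66 − 49) / 19) × 4 = 19.5789

19.6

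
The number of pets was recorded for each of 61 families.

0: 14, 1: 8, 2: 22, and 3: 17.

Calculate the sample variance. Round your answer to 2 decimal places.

1.25

Values: 0, 1, 2, 3
n = 61, Σfx = 103, mean = 1.6885
Σfx² = 249
Σf(x − x̄)² = Σfx² − (Σfx)²/n = 249 − 103²/61 = 75.0820
Sample variance = 75.0820 / 60 = 1.2514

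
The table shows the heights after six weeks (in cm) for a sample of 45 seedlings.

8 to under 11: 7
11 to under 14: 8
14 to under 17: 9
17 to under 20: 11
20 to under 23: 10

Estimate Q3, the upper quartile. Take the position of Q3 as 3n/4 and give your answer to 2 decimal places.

Cumulative frequencies: 7, 15, 24, 35, 45
n = 45; position = 3n/4 = 33.75.
This falls in the class 17 to under 20: L = 17, F = 24, f = 11, h = 3.
Upper quartile ≈ 17 + ((33.75 − 24) / 11) × 3 = 19.6591

19.66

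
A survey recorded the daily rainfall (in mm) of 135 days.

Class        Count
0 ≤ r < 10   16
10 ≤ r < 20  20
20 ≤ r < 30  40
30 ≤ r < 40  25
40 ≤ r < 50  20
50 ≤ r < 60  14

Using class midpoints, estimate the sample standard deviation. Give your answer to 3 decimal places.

14.777

Midpoints: 5, 15, 25, 35, 45, 55
n = 135, Σfm = 3925, mean = 29.0741
Σfm² = 143375
Σf(m − x̄)² = Σfm² − (Σfm)²/n = 143375 − 3925²/135 = 29259.2593
Sample variance = 29259.2593 / 134 = 218.3527
Standard deviation = √218.3527 = 14.7768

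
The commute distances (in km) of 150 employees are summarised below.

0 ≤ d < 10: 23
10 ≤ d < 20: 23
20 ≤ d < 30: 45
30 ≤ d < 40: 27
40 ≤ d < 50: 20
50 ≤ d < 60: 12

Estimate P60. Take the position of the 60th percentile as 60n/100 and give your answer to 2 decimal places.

Cumulative frequencies: 23, 46, 91, 118, 138, 150
n = 150; position = 60n/100 = 90.
This falls in the class 20 ≤ d < 30: L = 20, F = 46, f = 45, h = 10.
60th percentile ≈ 20 + ((90 − 46) / 45) × 10 = 29.7778

29.78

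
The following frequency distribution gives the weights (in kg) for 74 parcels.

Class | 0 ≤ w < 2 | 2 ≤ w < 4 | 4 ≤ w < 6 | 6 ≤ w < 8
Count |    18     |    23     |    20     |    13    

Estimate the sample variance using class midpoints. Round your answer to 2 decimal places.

Midpoints: 1, 3, 5, 7
n = 74, Σfm = 278, mean = 3.7568
Σfm² = 1362
Σf(m − x̄)² = Σfm² − (Σfm)²/n = 1362 − 278²/74 = 317.6216
Sample variance = 317.6216 / 73 = 4.3510

4.35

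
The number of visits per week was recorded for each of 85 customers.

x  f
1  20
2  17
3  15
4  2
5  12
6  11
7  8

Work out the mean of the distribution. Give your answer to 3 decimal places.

3.400

Values: 1, 2, 3, 4, 5, 6, 7
Σfx = 20×1 + 17×2 + 15×3 + 2×4 + 12×5 + 11×6 + 8×7 = 289
n = Σf = 85
Mean = 289 / 85 = 3.4000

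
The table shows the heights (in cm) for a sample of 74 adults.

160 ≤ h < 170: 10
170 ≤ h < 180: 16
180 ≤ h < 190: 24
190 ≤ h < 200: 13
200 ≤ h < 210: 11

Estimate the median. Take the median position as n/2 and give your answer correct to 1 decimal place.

Cumulative frequencies: 10, 26, 50, 63, 74
n = 74; position = n/2 = 37.
This falls in the class 180 ≤ h < 190: L = 180, F = 26, f = 24, h = 10.
Median ≈ 180 + ((37 − 26) / 24) × 10 = 184.5833

184.6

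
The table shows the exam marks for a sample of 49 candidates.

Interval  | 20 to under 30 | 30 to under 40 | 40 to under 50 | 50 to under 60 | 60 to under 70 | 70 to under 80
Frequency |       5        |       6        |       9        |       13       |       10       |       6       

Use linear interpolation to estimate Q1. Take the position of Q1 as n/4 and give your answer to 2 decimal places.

Cumulative frequencies: 5, 11, 20, 33, 43, 49
n = 49; position = n/4 = 12.25.
This falls in the class 40 to under 50: L = 40, F = 11, f = 9, h = 10.
Lower quartile ≈ 40 + ((12.25 − 11) / 9) × 10 = 41.3889

41.39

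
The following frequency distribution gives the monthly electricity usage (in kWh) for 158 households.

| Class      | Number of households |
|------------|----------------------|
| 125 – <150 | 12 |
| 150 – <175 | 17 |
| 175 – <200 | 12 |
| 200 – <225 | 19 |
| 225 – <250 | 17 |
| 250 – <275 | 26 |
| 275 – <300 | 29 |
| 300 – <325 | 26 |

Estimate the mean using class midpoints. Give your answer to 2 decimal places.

Midpoints: 137.5, 162.5, 187.5, 212.5, 237.5, 262.5, 287.5, 312.5
Σfm = 12×137.5 + 17×162.5 + 12×187.5 + 19×212.5 + 17×237.5 + 26×262.5 + 29×287.5 + 26×312.5 = 38025
n = Σf = 158
Mean = 38025 / 158 = 240.6646

240.66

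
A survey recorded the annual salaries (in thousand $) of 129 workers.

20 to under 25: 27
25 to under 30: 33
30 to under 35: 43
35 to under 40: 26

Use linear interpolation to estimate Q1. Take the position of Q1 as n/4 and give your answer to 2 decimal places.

Cumulative frequencies: 27, 60, 103, 129
n = 129; position = n/4 = 32.25.
This falls in the class 25 to under 30: L = 25, F = 27, f = 33, h = 5.
Lower quartile ≈ 25 + ((32.25 − 27) / 33) × 5 = 25.7955

25.80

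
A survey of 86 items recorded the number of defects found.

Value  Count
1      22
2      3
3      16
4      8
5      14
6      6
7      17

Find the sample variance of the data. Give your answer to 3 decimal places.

Values: 1, 2, 3, 4, 5, 6, 7
n = 86, Σfx = 333, mean = 3.8721
Σfx² = 1705
Σf(x − x̄)² = Σfx² − (Σfx)²/n = 1705 − 333²/86 = 415.5930
Sample variance = 415.5930 / 85 = 4.8893

4.889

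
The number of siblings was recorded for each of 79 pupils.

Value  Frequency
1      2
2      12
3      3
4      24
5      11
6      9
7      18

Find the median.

4

Cumulative frequencies: 2, 14, 17, 41, 52, 61, 79
n = 79, so the median is the value in position (n+1)/2 = 40.
Position 40 falls at value 4.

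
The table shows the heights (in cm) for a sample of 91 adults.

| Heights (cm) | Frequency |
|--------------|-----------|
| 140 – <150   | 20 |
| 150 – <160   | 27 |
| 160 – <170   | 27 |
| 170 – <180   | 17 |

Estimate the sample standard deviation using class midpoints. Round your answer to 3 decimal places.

10.356

Midpoints: 145, 155, 165, 175
n = 91, Σfm = 14515, mean = 159.5055
Σfm² = 2324875
Σf(m − x̄)² = Σfm² − (Σfm)²/n = 2324875 − 14515²/91 = 9652.7473
Sample variance = 9652.7473 / 90 = 107.2527
Standard deviation = √107.2527 = 10.3563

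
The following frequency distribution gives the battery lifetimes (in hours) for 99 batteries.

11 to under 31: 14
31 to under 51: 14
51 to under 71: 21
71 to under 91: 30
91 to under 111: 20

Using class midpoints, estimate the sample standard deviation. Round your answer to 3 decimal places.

26.502

Midpoints: 21, 41, 61, 81, 101
n = 99, Σfm = 6599, mean = 66.6566
Σfm² = 508699
Σf(m − x̄)² = Σfm² − (Σfm)²/n = 508699 − 6599²/99 = 68832.3232
Sample variance = 68832.3232 / 98 = 702.3706
Standard deviation = √702.3706 = 26.5023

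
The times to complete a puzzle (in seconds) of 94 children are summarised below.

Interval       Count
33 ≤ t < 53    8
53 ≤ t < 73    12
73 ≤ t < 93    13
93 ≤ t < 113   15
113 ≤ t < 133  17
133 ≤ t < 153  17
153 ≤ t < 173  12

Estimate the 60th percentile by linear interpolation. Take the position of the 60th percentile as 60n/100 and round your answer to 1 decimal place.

122.9

Cumulative frequencies: 8, 20, 33, 48, 65, 82, 94
n = 94; position = 60n/100 = 56.4.
This falls in the class 113 ≤ t < 133: L = 113, F = 48, f = 17, h = 20.
60th percentile ≈ 113 + ((56.4 − 48) / 17) × 20 = 122.8824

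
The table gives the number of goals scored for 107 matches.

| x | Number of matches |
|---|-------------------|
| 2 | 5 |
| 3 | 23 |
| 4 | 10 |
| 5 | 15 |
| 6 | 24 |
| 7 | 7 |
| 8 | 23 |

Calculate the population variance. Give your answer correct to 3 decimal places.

3.681

Values: 2, 3, 4, 5, 6, 7, 8
n = 107, Σfx = 571, mean = 5.3364
Σfx² = 3441
Σf(x − x̄)² = Σfx² − (Σfx)²/n = 3441 − 571²/107 = 393.8879
Population variance = 393.8879 / 107 = 3.6812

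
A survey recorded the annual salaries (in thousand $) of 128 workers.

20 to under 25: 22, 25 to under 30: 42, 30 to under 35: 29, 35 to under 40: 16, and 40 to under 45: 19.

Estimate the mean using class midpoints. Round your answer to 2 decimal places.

Midpoints: 22.5, 27.5, 32.5, 37.5, 42.5
Σfm = 22×22.5 + 42×27.5 + 29×32.5 + 16×37.5 + 19×42.5 = 4000
n = Σf = 128
Mean = 4000 / 128 = 31.2500

31.25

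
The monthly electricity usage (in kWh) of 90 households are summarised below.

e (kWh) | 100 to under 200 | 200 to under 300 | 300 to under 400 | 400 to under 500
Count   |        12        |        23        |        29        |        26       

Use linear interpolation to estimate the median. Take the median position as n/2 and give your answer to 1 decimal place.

334.5

Cumulative frequencies: 12, 35, 64, 90
n = 90; position = n/2 = 45.
This falls in the class 300 to under 400: L = 300, F = 35, f = 29, h = 100.
Median ≈ 300 + ((45 − 35) / 29) × 100 = 334.4828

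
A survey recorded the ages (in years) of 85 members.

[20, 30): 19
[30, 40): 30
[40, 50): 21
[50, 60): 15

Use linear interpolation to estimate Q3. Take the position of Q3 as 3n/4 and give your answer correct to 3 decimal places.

47.024

Cumulative frequencies: 19, 49, 70, 85
n = 85; position = 3n/4 = 63.75.
This falls in the class [40, 50): L = 40, F = 49, f = 21, h = 10.
Upper quartile ≈ 40 + ((63.75 − 49) / 21) × 10 = 47.0238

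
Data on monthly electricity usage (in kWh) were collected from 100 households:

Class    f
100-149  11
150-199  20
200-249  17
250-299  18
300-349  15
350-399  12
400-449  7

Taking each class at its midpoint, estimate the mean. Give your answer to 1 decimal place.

259.5

Midpoints: 124.5, 174.5, 224.5, 274.5, 324.5, 374.5, 424.5
Σfm = 11×124.5 + 20×174.5 + 17×224.5 + 18×274.5 + 15×324.5 + 12×374.5 + 7×424.5 = 25950
n = Σf = 100
Mean = 25950 / 100 = 259.5000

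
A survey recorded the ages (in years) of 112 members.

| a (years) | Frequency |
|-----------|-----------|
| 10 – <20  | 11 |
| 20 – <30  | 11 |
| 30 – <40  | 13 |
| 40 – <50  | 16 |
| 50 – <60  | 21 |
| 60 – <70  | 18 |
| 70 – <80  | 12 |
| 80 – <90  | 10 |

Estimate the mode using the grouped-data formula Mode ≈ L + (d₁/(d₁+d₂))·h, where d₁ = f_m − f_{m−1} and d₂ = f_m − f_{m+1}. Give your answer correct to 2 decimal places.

56.25

Modal class: 50 – <60 (highest frequency 21).
d₁ = 21 − 16 = 5, d₂ = 21 − 18 = 3
Mode ≈ 50 + (5/(5+3)) × 10 = 50 + 6.2500 = 56.2500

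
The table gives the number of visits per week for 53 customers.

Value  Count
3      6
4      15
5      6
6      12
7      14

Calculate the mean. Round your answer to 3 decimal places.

Values: 3, 4, 5, 6, 7
Σfx = 6×3 + 15×4 + 6×5 + 12×6 + 14×7 = 278
n = Σf = 53
Mean = 278 / 53 = 5.2453

5.245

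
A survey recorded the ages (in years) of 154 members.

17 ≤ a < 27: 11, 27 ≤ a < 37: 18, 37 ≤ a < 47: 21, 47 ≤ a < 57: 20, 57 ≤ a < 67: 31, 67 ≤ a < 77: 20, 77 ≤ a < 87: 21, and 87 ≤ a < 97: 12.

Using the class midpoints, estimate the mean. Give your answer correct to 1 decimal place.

58.0

Midpoints: 22, 32, 42, 52, 62, 72, 82, 92
Σfm = 11×22 + 18×32 + 21×42 + 20×52 + 31×62 + 20×72 + 21×82 + 12×92 = 8928
n = Σf = 154
Mean = 8928 / 154 = 57.9740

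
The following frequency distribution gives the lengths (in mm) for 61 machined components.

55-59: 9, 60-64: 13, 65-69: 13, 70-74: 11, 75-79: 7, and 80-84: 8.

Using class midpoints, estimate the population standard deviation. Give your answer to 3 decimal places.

Midpoints: 57, 62, 67, 72, 77, 82
n = 61, Σfm = 4177, mean = 68.4754
Σfm² = 289889
Σf(m − x̄)² = Σfm² − (Σfm)²/n = 289889 − 4177²/61 = 3867.2131
Population variance = 3867.2131 / 61 = 63.3969
Standard deviation = √63.3969 = 7.9622

7.962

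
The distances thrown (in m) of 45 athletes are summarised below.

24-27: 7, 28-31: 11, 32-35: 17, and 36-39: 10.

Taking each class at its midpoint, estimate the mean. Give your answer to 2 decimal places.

32.17

Midpoints: 25.5, 29.5, 33.5, 37.5
Σfm = 7×25.5 + 11×29.5 + 17×33.5 + 10×37.5 = 1447.5
n = Σf = 45
Mean = 1447.5 / 45 = 32.1667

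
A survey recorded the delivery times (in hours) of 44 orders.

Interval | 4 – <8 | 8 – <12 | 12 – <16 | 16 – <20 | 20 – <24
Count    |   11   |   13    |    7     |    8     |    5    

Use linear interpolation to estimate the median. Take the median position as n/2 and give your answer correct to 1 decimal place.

11.4

Cumulative frequencies: 11, 24, 31, 39, 44
n = 44; position = n/2 = 22.
This falls in the class 8 – <12: L = 8, F = 11, f = 13, h = 4.
Median ≈ 8 + ((22 − 11) / 13) × 4 = 11.3846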